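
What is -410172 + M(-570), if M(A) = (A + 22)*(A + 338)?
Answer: -283036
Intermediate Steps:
M(A) = (22 + A)*(338 + A)
-410172 + M(-570) = -410172 + (7436 + (-570)² + 360*(-570)) = -410172 + (7436 + 324900 - 205200) = -410172 + 127136 = -283036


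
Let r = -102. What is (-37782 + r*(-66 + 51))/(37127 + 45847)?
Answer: -6042/13829 ≈ -0.43691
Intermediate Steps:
(-37782 + r*(-66 + 51))/(37127 + 45847) = (-37782 - 102*(-66 + 51))/(37127 + 45847) = (-37782 - 102*(-15))/82974 = (-37782 + 1530)*(1/82974) = -36252*1/82974 = -6042/13829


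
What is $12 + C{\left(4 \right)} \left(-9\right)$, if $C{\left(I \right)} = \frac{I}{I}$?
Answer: $3$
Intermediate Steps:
$C{\left(I \right)} = 1$
$12 + C{\left(4 \right)} \left(-9\right) = 12 + 1 \left(-9\right) = 12 - 9 = 3$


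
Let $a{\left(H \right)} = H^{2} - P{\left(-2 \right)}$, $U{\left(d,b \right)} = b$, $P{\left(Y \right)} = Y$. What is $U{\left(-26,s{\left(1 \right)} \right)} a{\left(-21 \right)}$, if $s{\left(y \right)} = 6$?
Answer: $2658$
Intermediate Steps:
$a{\left(H \right)} = 2 + H^{2}$ ($a{\left(H \right)} = H^{2} - -2 = H^{2} + 2 = 2 + H^{2}$)
$U{\left(-26,s{\left(1 \right)} \right)} a{\left(-21 \right)} = 6 \left(2 + \left(-21\right)^{2}\right) = 6 \left(2 + 441\right) = 6 \cdot 443 = 2658$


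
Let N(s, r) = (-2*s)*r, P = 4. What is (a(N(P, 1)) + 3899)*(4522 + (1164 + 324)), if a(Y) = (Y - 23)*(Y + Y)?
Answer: 26413950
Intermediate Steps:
N(s, r) = -2*r*s
a(Y) = 2*Y*(-23 + Y) (a(Y) = (-23 + Y)*(2*Y) = 2*Y*(-23 + Y))
(a(N(P, 1)) + 3899)*(4522 + (1164 + 324)) = (2*(-2*1*4)*(-23 - 2*1*4) + 3899)*(4522 + (1164 + 324)) = (2*(-8)*(-23 - 8) + 3899)*(4522 + 1488) = (2*(-8)*(-31) + 3899)*6010 = (496 + 3899)*6010 = 4395*6010 = 26413950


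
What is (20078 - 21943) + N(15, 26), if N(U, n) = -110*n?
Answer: -4725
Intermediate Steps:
(20078 - 21943) + N(15, 26) = (20078 - 21943) - 110*26 = -1865 - 2860 = -4725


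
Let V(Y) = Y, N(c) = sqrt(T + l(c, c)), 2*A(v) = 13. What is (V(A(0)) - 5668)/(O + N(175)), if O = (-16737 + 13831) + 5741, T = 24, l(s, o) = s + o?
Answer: -479115/239906 + 169*sqrt(374)/239906 ≈ -1.9835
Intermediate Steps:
l(s, o) = o + s
A(v) = 13/2 (A(v) = (1/2)*13 = 13/2)
N(c) = sqrt(24 + 2*c) (N(c) = sqrt(24 + (c + c)) = sqrt(24 + 2*c))
O = 2835 (O = -2906 + 5741 = 2835)
(V(A(0)) - 5668)/(O + N(175)) = (13/2 - 5668)/(2835 + sqrt(24 + 2*175)) = -11323/(2*(2835 + sqrt(24 + 350))) = -11323/(2*(2835 + sqrt(374)))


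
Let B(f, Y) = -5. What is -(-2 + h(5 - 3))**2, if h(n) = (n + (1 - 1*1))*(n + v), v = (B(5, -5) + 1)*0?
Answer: -4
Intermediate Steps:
v = 0 (v = (-5 + 1)*0 = -4*0 = 0)
h(n) = n**2 (h(n) = (n + (1 - 1*1))*(n + 0) = (n + (1 - 1))*n = (n + 0)*n = n*n = n**2)
-(-2 + h(5 - 3))**2 = -(-2 + (5 - 3)**2)**2 = -(-2 + 2**2)**2 = -(-2 + 4)**2 = -1*2**2 = -1*4 = -4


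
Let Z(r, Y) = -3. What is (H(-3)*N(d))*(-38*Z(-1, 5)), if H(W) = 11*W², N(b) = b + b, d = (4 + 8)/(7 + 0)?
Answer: 270864/7 ≈ 38695.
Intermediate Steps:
d = 12/7 ≈ 1.7143
N(b) = 2*b
(H(-3)*N(d))*(-38*Z(-1, 5)) = ((11*(-3)²)*(2*(12/7)))*(-38*(-3)) = ((11*9)*(24/7))*114 = (99*(24/7))*114 = (2376/7)*114 = 270864/7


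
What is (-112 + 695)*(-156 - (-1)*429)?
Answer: 159159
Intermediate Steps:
(-112 + 695)*(-156 - (-1)*429) = 583*(-156 - 1*(-429)) = 583*(-156 + 429) = 583*273 = 159159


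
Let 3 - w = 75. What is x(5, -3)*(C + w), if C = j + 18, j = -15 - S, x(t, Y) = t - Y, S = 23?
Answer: -736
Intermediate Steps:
w = -72 (w = 3 - 1*75 = 3 - 75 = -72)
j = -38 (j = -15 - 1*23 = -15 - 23 = -38)
C = -20 (C = -38 + 18 = -20)
x(5, -3)*(C + w) = (5 - 1*(-3))*(-20 - 72) = (5 + 3)*(-92) = 8*(-92) = -736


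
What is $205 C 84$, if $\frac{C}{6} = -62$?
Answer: $-6405840$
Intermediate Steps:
$C = -372$ ($C = 6 \left(-62\right) = -372$)
$205 C 84 = 205 \left(-372\right) 84 = \left(-76260\right) 84 = -6405840$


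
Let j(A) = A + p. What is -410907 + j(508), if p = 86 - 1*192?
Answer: -410505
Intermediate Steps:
p = -106 (p = 86 - 192 = -106)
j(A) = -106 + A (j(A) = A - 106 = -106 + A)
-410907 + j(508) = -410907 + (-106 + 508) = -410907 + 402 = -410505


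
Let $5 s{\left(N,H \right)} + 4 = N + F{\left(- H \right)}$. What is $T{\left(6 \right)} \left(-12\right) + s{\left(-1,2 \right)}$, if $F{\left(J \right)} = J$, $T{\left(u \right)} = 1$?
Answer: $- \frac{67}{5} \approx -13.4$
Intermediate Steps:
$s{\left(N,H \right)} = - \frac{4}{5} - \frac{H}{5} + \frac{N}{5}$ ($s{\left(N,H \right)} = - \frac{4}{5} + \frac{N - H}{5} = - \frac{4}{5} - \left(- \frac{N}{5} + \frac{H}{5}\right) = - \frac{4}{5} - \frac{H}{5} + \frac{N}{5}$)
$T{\left(6 \right)} \left(-12\right) + s{\left(-1,2 \right)} = 1 \left(-12\right) - \frac{7}{5} = -12 - \frac{7}{5} = - \frac{67}{5}$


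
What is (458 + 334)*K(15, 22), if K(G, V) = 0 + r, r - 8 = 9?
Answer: 13464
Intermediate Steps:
r = 17 (r = 8 + 9 = 17)
K(G, V) = 17 (K(G, V) = 0 + 17 = 17)
(458 + 334)*K(15, 22) = (458 + 334)*17 = 792*17 = 13464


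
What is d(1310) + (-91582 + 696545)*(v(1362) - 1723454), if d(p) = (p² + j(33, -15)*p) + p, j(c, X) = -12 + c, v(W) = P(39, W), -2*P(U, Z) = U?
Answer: -2085271908121/2 ≈ -1.0426e+12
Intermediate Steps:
P(U, Z) = -U/2
v(W) = -39/2 (v(W) = -½*39 = -39/2)
d(p) = p² + 22*p (d(p) = (p² + (-12 + 33)*p) + p = (p² + 21*p) + p = p² + 22*p)
d(1310) + (-91582 + 696545)*(v(1362) - 1723454) = 1310*(22 + 1310) + (-91582 + 696545)*(-39/2 - 1723454) = 1310*1332 + 604963*(-3446947/2) = 1744920 - 2085275397961/2 = -2085271908121/2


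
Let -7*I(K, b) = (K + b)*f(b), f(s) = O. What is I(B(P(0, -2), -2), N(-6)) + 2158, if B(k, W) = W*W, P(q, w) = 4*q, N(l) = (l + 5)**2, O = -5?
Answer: 15131/7 ≈ 2161.6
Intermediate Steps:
f(s) = -5
N(l) = (5 + l)**2
B(k, W) = W**2
I(K, b) = 5*K/7 + 5*b/7 (I(K, b) = -(K + b)*(-5)/7 = -(-5*K - 5*b)/7 = 5*K/7 + 5*b/7)
I(B(P(0, -2), -2), N(-6)) + 2158 = ((5/7)*(-2)**2 + 5*(5 - 6)**2/7) + 2158 = ((5/7)*4 + (5/7)*(-1)**2) + 2158 = (20/7 + (5/7)*1) + 2158 = (20/7 + 5/7) + 2158 = 25/7 + 2158 = 15131/7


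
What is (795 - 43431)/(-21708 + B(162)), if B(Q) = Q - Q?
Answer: 3553/1809 ≈ 1.9641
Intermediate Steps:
B(Q) = 0
(795 - 43431)/(-21708 + B(162)) = (795 - 43431)/(-21708 + 0) = -42636/(-21708) = -42636*(-1/21708) = 3553/1809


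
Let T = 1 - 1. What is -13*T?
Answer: 0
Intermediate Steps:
T = 0
-13*T = -0 = -13*0 = 0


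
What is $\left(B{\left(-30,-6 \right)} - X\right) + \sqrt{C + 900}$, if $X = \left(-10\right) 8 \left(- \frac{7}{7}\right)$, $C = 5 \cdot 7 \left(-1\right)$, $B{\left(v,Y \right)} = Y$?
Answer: $-86 + \sqrt{865} \approx -56.589$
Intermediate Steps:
$C = -35$ ($C = 35 \left(-1\right) = -35$)
$X = 80$ ($X = - 80 \left(\left(-7\right) \frac{1}{7}\right) = \left(-80\right) \left(-1\right) = 80$)
$\left(B{\left(-30,-6 \right)} - X\right) + \sqrt{C + 900} = \left(-6 - 80\right) + \sqrt{-35 + 900} = \left(-6 - 80\right) + \sqrt{865} = -86 + \sqrt{865}$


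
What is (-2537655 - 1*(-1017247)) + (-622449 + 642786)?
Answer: -1500071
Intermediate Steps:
(-2537655 - 1*(-1017247)) + (-622449 + 642786) = (-2537655 + 1017247) + 20337 = -1520408 + 20337 = -1500071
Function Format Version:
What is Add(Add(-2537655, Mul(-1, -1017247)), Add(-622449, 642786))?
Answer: -1500071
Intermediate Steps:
Add(Add(-2537655, Mul(-1, -1017247)), Add(-622449, 642786)) = Add(Add(-2537655, 1017247), 20337) = Add(-1520408, 20337) = -1500071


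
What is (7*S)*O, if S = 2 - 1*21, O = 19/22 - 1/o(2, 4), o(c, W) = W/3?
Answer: -665/44 ≈ -15.114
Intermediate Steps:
o(c, W) = W/3 (o(c, W) = W*(⅓) = W/3)
O = 5/44 (O = 19/22 - 1/((⅓)*4) = 19*(1/22) - 1/4/3 = 19/22 - 1*¾ = 19/22 - ¾ = 5/44 ≈ 0.11364)
S = -19 (S = 2 - 21 = -19)
(7*S)*O = (7*(-19))*(5/44) = -133*5/44 = -665/44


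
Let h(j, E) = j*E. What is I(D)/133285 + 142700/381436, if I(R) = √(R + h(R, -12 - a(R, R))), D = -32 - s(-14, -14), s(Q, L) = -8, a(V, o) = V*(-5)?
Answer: 35675/95359 + 2*√786/133285 ≈ 0.37453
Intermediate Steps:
a(V, o) = -5*V
D = -24 (D = -32 - 1*(-8) = -32 + 8 = -24)
h(j, E) = E*j
I(R) = √(R + R*(-12 + 5*R)) (I(R) = √(R + (-12 - (-5)*R)*R) = √(R + (-12 + 5*R)*R) = √(R + R*(-12 + 5*R)))
I(D)/133285 + 142700/381436 = √(-24*(-11 + 5*(-24)))/133285 + 142700/381436 = √(-24*(-11 - 120))*(1/133285) + 142700*(1/381436) = √(-24*(-131))*(1/133285) + 35675/95359 = √3144*(1/133285) + 35675/95359 = (2*√786)*(1/133285) + 35675/95359 = 2*√786/133285 + 35675/95359 = 35675/95359 + 2*√786/133285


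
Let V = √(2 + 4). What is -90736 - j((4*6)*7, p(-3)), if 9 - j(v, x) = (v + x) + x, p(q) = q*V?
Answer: -90577 - 6*√6 ≈ -90592.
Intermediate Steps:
V = √6 ≈ 2.4495
p(q) = q*√6
j(v, x) = 9 - v - 2*x (j(v, x) = 9 - ((v + x) + x) = 9 - (v + 2*x) = 9 + (-v - 2*x) = 9 - v - 2*x)
-90736 - j((4*6)*7, p(-3)) = -90736 - (9 - 4*6*7 - (-6)*√6) = -90736 - (9 - 24*7 + 6*√6) = -90736 - (9 - 1*168 + 6*√6) = -90736 - (9 - 168 + 6*√6) = -90736 - (-159 + 6*√6) = -90736 + (159 - 6*√6) = -90577 - 6*√6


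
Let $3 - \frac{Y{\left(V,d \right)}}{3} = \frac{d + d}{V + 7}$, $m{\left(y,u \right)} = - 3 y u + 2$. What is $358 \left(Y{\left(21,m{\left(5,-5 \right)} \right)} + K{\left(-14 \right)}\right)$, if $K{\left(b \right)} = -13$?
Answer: $-7339$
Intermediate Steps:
$m{\left(y,u \right)} = 2 - 3 u y$ ($m{\left(y,u \right)} = - 3 u y + 2 = 2 - 3 u y$)
$Y{\left(V,d \right)} = 9 - \frac{6 d}{7 + V}$ ($Y{\left(V,d \right)} = 9 - 3 \frac{d + d}{V + 7} = 9 - 3 \frac{2 d}{7 + V} = 9 - \frac{6 d}{7 + V}$)
$358 \left(Y{\left(21,m{\left(5,-5 \right)} \right)} + K{\left(-14 \right)}\right) = 358 \left(\frac{3 \left(21 - 2 \left(2 - \left(-15\right) 5\right) + 3 \cdot 21\right)}{7 + 21} - 13\right) = 358 \left(\frac{3 \left(21 - 2 \left(2 + 75\right) + 63\right)}{28} - 13\right) = 358 \left(3 \cdot \frac{1}{28} \left(21 - 154 + 63\right) - 13\right) = 358 \left(3 \cdot \frac{1}{28} \left(-70\right) - 13\right) = 358 \left(- \frac{15}{2} - 13\right) = 358 \left(- \frac{41}{2}\right) = -7339$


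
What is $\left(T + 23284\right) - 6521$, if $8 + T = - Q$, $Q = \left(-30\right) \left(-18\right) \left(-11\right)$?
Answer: $22695$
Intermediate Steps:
$Q = -5940$ ($Q = 540 \left(-11\right) = -5940$)
$T = 5932$ ($T = -8 - -5940 = -8 + 5940 = 5932$)
$\left(T + 23284\right) - 6521 = \left(5932 + 23284\right) - 6521 = 29216 - 6521 = 22695$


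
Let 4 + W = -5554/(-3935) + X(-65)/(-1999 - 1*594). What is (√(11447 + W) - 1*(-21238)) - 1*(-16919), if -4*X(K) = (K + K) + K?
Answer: 38157 + √4765925480246034465/20406910 ≈ 38264.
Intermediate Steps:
X(K) = -3*K/4 (X(K) = -((K + K) + K)/4 = -(2*K + K)/4 = -3*K/4)
W = -106416517/40813820 (W = -4 + (-5554/(-3935) + (-¾*(-65))/(-1999 - 1*594)) = -4 + (-5554*(-1/3935) + 195/(4*(-1999 - 594))) = -4 + (5554/3935 + (195/4)/(-2593)) = -4 + (5554/3935 + (195/4)*(-1/2593)) = -4 + (5554/3935 - 195/10372) = -4 + 56838763/40813820 = -106416517/40813820 ≈ -2.6074)
(√(11447 + W) - 1*(-21238)) - 1*(-16919) = (√(11447 - 106416517/40813820) - 1*(-21238)) - 1*(-16919) = (√(467089381023/40813820) + 21238) + 16919 = (√4765925480246034465/20406910 + 21238) + 16919 = (21238 + √4765925480246034465/20406910) + 16919 = 38157 + √4765925480246034465/20406910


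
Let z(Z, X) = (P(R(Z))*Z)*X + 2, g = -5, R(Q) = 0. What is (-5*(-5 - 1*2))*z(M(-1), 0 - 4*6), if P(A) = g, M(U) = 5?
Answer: 21070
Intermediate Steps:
P(A) = -5
z(Z, X) = 2 - 5*X*Z (z(Z, X) = (-5*Z)*X + 2 = -5*X*Z + 2 = 2 - 5*X*Z)
(-5*(-5 - 1*2))*z(M(-1), 0 - 4*6) = (-5*(-5 - 1*2))*(2 - 5*(0 - 4*6)*5) = (-5*(-5 - 2))*(2 - 5*(0 - 24)*5) = (-5*(-7))*(2 - 5*(-24)*5) = 35*(2 + 600) = 35*602 = 21070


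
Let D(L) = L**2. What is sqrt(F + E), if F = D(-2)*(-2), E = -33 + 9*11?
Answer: sqrt(58) ≈ 7.6158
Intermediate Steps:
E = 66 (E = -33 + 99 = 66)
F = -8 (F = (-2)**2*(-2) = 4*(-2) = -8)
sqrt(F + E) = sqrt(-8 + 66) = sqrt(58)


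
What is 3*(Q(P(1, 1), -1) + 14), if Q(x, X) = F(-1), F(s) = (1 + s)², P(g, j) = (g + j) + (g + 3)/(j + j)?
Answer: 42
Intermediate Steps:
P(g, j) = g + j + (3 + g)/(2*j) (P(g, j) = (g + j) + (3 + g)/((2*j)) = (g + j) + (3 + g)*(1/(2*j)) = (g + j) + (3 + g)/(2*j) = g + j + (3 + g)/(2*j))
Q(x, X) = 0 (Q(x, X) = (1 - 1)² = 0² = 0)
3*(Q(P(1, 1), -1) + 14) = 3*(0 + 14) = 3*14 = 42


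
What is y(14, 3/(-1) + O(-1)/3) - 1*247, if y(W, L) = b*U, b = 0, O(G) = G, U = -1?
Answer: -247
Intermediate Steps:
y(W, L) = 0 (y(W, L) = 0*(-1) = 0)
y(14, 3/(-1) + O(-1)/3) - 1*247 = 0 - 1*247 = 0 - 247 = -247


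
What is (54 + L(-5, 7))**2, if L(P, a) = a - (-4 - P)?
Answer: 3600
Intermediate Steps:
L(P, a) = 4 + P + a (L(P, a) = a + (4 + P) = 4 + P + a)
(54 + L(-5, 7))**2 = (54 + (4 - 5 + 7))**2 = (54 + 6)**2 = 60**2 = 3600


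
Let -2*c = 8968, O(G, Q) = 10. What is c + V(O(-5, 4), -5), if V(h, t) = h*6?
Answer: -4424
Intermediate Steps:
c = -4484 (c = -1/2*8968 = -4484)
V(h, t) = 6*h
c + V(O(-5, 4), -5) = -4484 + 6*10 = -4484 + 60 = -4424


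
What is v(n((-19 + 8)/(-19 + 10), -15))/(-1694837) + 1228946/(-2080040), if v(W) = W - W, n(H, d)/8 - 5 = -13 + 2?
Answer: -614473/1040020 ≈ -0.59083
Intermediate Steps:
n(H, d) = -48 (n(H, d) = 40 + 8*(-13 + 2) = 40 + 8*(-11) = 40 - 88 = -48)
v(W) = 0
v(n((-19 + 8)/(-19 + 10), -15))/(-1694837) + 1228946/(-2080040) = 0/(-1694837) + 1228946/(-2080040) = 0*(-1/1694837) + 1228946*(-1/2080040) = 0 - 614473/1040020 = -614473/1040020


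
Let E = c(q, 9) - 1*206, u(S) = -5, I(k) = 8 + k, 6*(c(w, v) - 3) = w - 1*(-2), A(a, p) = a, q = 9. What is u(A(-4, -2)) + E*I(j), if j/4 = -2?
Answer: -5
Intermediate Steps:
j = -8 (j = 4*(-2) = -8)
c(w, v) = 10/3 + w/6 (c(w, v) = 3 + (w - 1*(-2))/6 = 3 + (w + 2)/6 = 3 + (2 + w)/6 = 3 + (1/3 + w/6) = 10/3 + w/6)
E = -1207/6 (E = (10/3 + (1/6)*9) - 1*206 = (10/3 + 3/2) - 206 = 29/6 - 206 = -1207/6 ≈ -201.17)
u(A(-4, -2)) + E*I(j) = -5 - 1207*(8 - 8)/6 = -5 - 1207/6*0 = -5 + 0 = -5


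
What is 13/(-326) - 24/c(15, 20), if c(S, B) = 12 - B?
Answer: 965/326 ≈ 2.9601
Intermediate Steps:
13/(-326) - 24/c(15, 20) = 13/(-326) - 24/(12 - 1*20) = 13*(-1/326) - 24/(12 - 20) = -13/326 - 24/(-8) = -13/326 - 24*(-1/8) = -13/326 + 3 = 965/326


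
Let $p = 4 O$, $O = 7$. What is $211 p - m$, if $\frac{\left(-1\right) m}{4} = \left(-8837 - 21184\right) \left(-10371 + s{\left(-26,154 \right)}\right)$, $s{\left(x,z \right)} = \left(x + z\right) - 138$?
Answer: $1246597912$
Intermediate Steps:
$p = 28$ ($p = 4 \cdot 7 = 28$)
$s{\left(x,z \right)} = -138 + x + z$ ($s{\left(x,z \right)} = \left(x + z\right) - 138 = -138 + x + z$)
$m = -1246592004$ ($m = - 4 \left(-8837 - 21184\right) \left(-10371 - 10\right) = - 4 \left(- 30021 \left(-10371 - 10\right)\right) = - 4 \left(\left(-30021\right) \left(-10381\right)\right) = \left(-4\right) 311648001 = -1246592004$)
$211 p - m = 211 \cdot 28 - -1246592004 = 5908 + 1246592004 = 1246597912$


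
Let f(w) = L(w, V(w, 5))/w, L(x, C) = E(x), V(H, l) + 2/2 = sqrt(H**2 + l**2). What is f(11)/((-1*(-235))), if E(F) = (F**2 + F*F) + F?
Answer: 23/235 ≈ 0.097872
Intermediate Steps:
V(H, l) = -1 + sqrt(H**2 + l**2)
E(F) = F + 2*F**2 (E(F) = (F**2 + F**2) + F = 2*F**2 + F = F + 2*F**2)
L(x, C) = x*(1 + 2*x)
f(w) = 1 + 2*w (f(w) = (w*(1 + 2*w))/w = 1 + 2*w)
f(11)/((-1*(-235))) = (1 + 2*11)/((-1*(-235))) = (1 + 22)/235 = 23*(1/235) = 23/235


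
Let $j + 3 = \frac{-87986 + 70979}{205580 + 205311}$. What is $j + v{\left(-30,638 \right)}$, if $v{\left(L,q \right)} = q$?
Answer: $\frac{260898778}{410891} \approx 634.96$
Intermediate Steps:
$j = - \frac{1249680}{410891}$ ($j = -3 + \frac{-87986 + 70979}{205580 + 205311} = -3 - \frac{17007}{410891} = - \frac{1249680}{410891} \approx -3.0414$)
$j + v{\left(-30,638 \right)} = - \frac{1249680}{410891} + 638 = \frac{260898778}{410891}$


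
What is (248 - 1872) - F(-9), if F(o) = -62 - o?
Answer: -1571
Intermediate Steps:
(248 - 1872) - F(-9) = (248 - 1872) - (-62 - 1*(-9)) = -1624 - (-62 + 9) = -1624 - 1*(-53) = -1624 + 53 = -1571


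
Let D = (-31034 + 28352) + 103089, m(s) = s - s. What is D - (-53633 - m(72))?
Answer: 154040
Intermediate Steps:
m(s) = 0
D = 100407 (D = -2682 + 103089 = 100407)
D - (-53633 - m(72)) = 100407 - (-53633 - 1*0) = 100407 - (-53633 + 0) = 100407 - 1*(-53633) = 100407 + 53633 = 154040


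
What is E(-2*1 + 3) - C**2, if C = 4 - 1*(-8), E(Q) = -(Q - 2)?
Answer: -143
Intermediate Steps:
E(Q) = 2 - Q (E(Q) = -(-2 + Q) = 2 - Q)
C = 12 (C = 4 + 8 = 12)
E(-2*1 + 3) - C**2 = (2 - (-2*1 + 3)) - 1*12**2 = (2 - (-2 + 3)) - 1*144 = (2 - 1*1) - 144 = (2 - 1) - 144 = 1 - 144 = -143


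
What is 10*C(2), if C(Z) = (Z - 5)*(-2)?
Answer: 60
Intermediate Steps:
C(Z) = 10 - 2*Z (C(Z) = (-5 + Z)*(-2) = 10 - 2*Z)
10*C(2) = 10*(10 - 2*2) = 10*(10 - 4) = 10*6 = 60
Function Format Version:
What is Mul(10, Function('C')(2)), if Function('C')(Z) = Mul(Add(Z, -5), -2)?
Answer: 60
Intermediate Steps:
Function('C')(Z) = Add(10, Mul(-2, Z)) (Function('C')(Z) = Mul(Add(-5, Z), -2) = Add(10, Mul(-2, Z)))
Mul(10, Function('C')(2)) = Mul(10, Add(10, Mul(-2, 2))) = Mul(10, Add(10, -4)) = Mul(10, 6) = 60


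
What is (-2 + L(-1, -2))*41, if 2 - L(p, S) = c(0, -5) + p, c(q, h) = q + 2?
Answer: -41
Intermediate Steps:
c(q, h) = 2 + q
L(p, S) = -p (L(p, S) = 2 - ((2 + 0) + p) = 2 - (2 + p) = 2 + (-2 - p) = -p)
(-2 + L(-1, -2))*41 = (-2 - 1*(-1))*41 = (-2 + 1)*41 = -1*41 = -41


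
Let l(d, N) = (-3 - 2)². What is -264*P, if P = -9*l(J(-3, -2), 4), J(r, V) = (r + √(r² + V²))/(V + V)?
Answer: 59400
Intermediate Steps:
J(r, V) = (r + √(V² + r²))/(2*V) (J(r, V) = (r + √(V² + r²))/((2*V)) = (r + √(V² + r²))*(1/(2*V)) = (r + √(V² + r²))/(2*V))
l(d, N) = 25 (l(d, N) = (-5)² = 25)
P = -225 (P = -9*25 = -225)
-264*P = -264*(-225) = 59400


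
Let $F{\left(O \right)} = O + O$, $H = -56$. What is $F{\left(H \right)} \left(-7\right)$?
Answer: $784$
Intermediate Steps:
$F{\left(O \right)} = 2 O$
$F{\left(H \right)} \left(-7\right) = 2 \left(-56\right) \left(-7\right) = \left(-112\right) \left(-7\right) = 784$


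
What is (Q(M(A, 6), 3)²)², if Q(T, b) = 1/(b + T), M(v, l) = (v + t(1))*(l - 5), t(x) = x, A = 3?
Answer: 1/2401 ≈ 0.00041649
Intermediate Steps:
M(v, l) = (1 + v)*(-5 + l) (M(v, l) = (v + 1)*(l - 5) = (1 + v)*(-5 + l))
Q(T, b) = 1/(T + b)
(Q(M(A, 6), 3)²)² = ((1/((-5 + 6 - 5*3 + 6*3) + 3))²)² = ((1/((-5 + 6 - 15 + 18) + 3))²)² = ((1/(4 + 3))²)² = ((1/7)²)² = ((⅐)²)² = (1/49)² = 1/2401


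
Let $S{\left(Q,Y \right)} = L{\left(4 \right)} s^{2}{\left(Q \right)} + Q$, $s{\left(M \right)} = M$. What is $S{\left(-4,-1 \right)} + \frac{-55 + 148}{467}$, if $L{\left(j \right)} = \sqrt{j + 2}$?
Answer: $- \frac{1775}{467} + 16 \sqrt{6} \approx 35.391$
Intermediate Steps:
$L{\left(j \right)} = \sqrt{2 + j}$
$S{\left(Q,Y \right)} = Q + \sqrt{6} Q^{2}$ ($S{\left(Q,Y \right)} = \sqrt{2 + 4} Q^{2} + Q = \sqrt{6} Q^{2} + Q = Q + \sqrt{6} Q^{2}$)
$S{\left(-4,-1 \right)} + \frac{-55 + 148}{467} = - 4 \left(1 - 4 \sqrt{6}\right) + \frac{-55 + 148}{467} = \left(-4 + 16 \sqrt{6}\right) + 93 \cdot \frac{1}{467} = \left(-4 + 16 \sqrt{6}\right) + \frac{93}{467} = - \frac{1775}{467} + 16 \sqrt{6}$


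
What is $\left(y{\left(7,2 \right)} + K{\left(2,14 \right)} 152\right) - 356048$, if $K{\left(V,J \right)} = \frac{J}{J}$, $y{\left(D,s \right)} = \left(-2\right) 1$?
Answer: $-355898$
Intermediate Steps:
$y{\left(D,s \right)} = -2$
$K{\left(V,J \right)} = 1$
$\left(y{\left(7,2 \right)} + K{\left(2,14 \right)} 152\right) - 356048 = \left(-2 + 1 \cdot 152\right) - 356048 = \left(-2 + 152\right) - 356048 = 150 - 356048 = -355898$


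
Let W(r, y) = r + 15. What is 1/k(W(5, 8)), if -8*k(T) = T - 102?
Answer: 4/41 ≈ 0.097561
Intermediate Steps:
W(r, y) = 15 + r
k(T) = 51/4 - T/8 (k(T) = -(T - 102)/8 = -(-102 + T)/8 = 51/4 - T/8)
1/k(W(5, 8)) = 1/(51/4 - (15 + 5)/8) = 1/(51/4 - 1/8*20) = 1/(51/4 - 5/2) = 1/(41/4) = 4/41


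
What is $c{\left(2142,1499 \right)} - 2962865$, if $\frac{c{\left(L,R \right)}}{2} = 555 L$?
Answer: $-585245$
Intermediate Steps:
$c{\left(L,R \right)} = 1110 L$ ($c{\left(L,R \right)} = 2 \cdot 555 L = 1110 L$)
$c{\left(2142,1499 \right)} - 2962865 = 1110 \cdot 2142 - 2962865 = 2377620 - 2962865 = -585245$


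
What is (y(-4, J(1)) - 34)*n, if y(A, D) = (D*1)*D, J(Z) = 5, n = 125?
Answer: -1125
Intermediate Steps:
y(A, D) = D² (y(A, D) = D*D = D²)
(y(-4, J(1)) - 34)*n = (5² - 34)*125 = (25 - 34)*125 = -9*125 = -1125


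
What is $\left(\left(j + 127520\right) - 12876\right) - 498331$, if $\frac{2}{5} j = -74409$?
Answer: $- \frac{1139419}{2} \approx -5.6971 \cdot 10^{5}$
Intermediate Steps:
$j = - \frac{372045}{2}$ ($j = \frac{5}{2} \left(-74409\right) = - \frac{372045}{2} \approx -1.8602 \cdot 10^{5}$)
$\left(\left(j + 127520\right) - 12876\right) - 498331 = \left(\left(- \frac{372045}{2} + 127520\right) - 12876\right) - 498331 = \left(- \frac{117005}{2} - 12876\right) - 498331 = - \frac{142757}{2} - 498331 = - \frac{1139419}{2}$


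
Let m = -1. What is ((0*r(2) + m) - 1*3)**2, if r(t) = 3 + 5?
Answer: 16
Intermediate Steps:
r(t) = 8
((0*r(2) + m) - 1*3)**2 = ((0*8 - 1) - 1*3)**2 = ((0 - 1) - 3)**2 = (-1 - 3)**2 = (-4)**2 = 16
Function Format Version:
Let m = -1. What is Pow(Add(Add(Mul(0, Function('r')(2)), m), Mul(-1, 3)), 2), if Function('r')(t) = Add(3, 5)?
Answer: 16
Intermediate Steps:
Function('r')(t) = 8
Pow(Add(Add(Mul(0, Function('r')(2)), m), Mul(-1, 3)), 2) = Pow(Add(Add(Mul(0, 8), -1), Mul(-1, 3)), 2) = Pow(Add(Add(0, -1), -3), 2) = Pow(Add(-1, -3), 2) = Pow(-4, 2) = 16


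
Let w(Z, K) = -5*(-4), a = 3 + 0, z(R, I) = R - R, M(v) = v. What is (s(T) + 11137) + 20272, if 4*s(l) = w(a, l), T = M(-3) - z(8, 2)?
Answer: 31414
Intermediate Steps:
z(R, I) = 0
a = 3
T = -3 (T = -3 - 1*0 = -3 + 0 = -3)
w(Z, K) = 20
s(l) = 5 (s(l) = (1/4)*20 = 5)
(s(T) + 11137) + 20272 = (5 + 11137) + 20272 = 11142 + 20272 = 31414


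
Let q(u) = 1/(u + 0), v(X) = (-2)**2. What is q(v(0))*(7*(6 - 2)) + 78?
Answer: 85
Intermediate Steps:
v(X) = 4
q(u) = 1/u
q(v(0))*(7*(6 - 2)) + 78 = (7*(6 - 2))/4 + 78 = (7*4)/4 + 78 = (1/4)*28 + 78 = 7 + 78 = 85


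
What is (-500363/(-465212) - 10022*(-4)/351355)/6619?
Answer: 194454460521/1081905747598940 ≈ 0.00017973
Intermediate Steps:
(-500363/(-465212) - 10022*(-4)/351355)/6619 = (-500363*(-1/465212) + 40088*(1/351355))*(1/6619) = (500363/465212 + 40088/351355)*(1/6619) = (194454460521/163454562260)*(1/6619) = 194454460521/1081905747598940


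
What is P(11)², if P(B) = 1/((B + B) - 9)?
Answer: 1/169 ≈ 0.0059172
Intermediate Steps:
P(B) = 1/(-9 + 2*B) (P(B) = 1/(2*B - 9) = 1/(-9 + 2*B))
P(11)² = (1/(-9 + 2*11))² = (1/(-9 + 22))² = (1/13)² = 1/169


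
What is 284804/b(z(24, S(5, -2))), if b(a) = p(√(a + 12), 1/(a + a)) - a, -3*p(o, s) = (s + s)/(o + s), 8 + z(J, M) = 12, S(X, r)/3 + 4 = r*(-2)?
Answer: -14097798/199 ≈ -70843.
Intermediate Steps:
S(X, r) = -12 - 6*r (S(X, r) = -12 + 3*(r*(-2)) = -12 + 3*(-2*r) = -12 - 6*r)
z(J, M) = 4 (z(J, M) = -8 + 12 = 4)
p(o, s) = -2*s/(3*(o + s)) (p(o, s) = -(s + s)/(3*(o + s)) = -2*s/(3*(o + s)))
b(a) = -a - 1/(a*(3*√(12 + a) + 3/(2*a))) (b(a) = -2/((a + a)*(3*√(a + 12) + 3/(a + a))) - a = -2/((2*a)*(3*√(12 + a) + 3/((2*a)))) - a = -2*1/(2*a)/(3*√(12 + a) + 3*(1/(2*a))) - a = -2*1/(2*a)/(3*√(12 + a) + 3/(2*a)) - a = -1/(a*(3*√(12 + a) + 3/(2*a))) - a = -a - 1/(a*(3*√(12 + a) + 3/(2*a))))
284804/b(z(24, S(5, -2))) = 284804/(((-2 - 3*4*(1 + 2*4*√(12 + 4)))/(3*(1 + 2*4*√(12 + 4))))) = 284804/(((-2 - 3*4*(1 + 2*4*√16))/(3*(1 + 2*4*√16)))) = 284804/(((-2 - 3*4*(1 + 2*4*4))/(3*(1 + 2*4*4)))) = 284804/(((-2 - 3*4*(1 + 32))/(3*(1 + 32)))) = 284804/(((⅓)*(-2 - 3*4*33)/33)) = 284804/(((⅓)*(1/33)*(-2 - 396))) = 284804/(((⅓)*(1/33)*(-398))) = 284804/(-398/99) = 284804*(-99/398) = -14097798/199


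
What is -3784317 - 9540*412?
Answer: -7714797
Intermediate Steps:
-3784317 - 9540*412 = -3784317 - 3930480 = -7714797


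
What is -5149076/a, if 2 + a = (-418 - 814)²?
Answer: -2574538/758911 ≈ -3.3924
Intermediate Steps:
a = 1517822 (a = -2 + (-418 - 814)² = -2 + (-1232)² = -2 + 1517824 = 1517822)
-5149076/a = -5149076/1517822 = -5149076*1/1517822 = -2574538/758911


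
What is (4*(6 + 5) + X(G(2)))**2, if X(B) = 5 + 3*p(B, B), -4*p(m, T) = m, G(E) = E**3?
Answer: 1849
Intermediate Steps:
p(m, T) = -m/4
X(B) = 5 - 3*B/4 (X(B) = 5 + 3*(-B/4) = 5 - 3*B/4)
(4*(6 + 5) + X(G(2)))**2 = (4*(6 + 5) + (5 - 3/4*2**3))**2 = (4*11 + (5 - 3/4*8))**2 = (44 + (5 - 6))**2 = (44 - 1)**2 = 43**2 = 1849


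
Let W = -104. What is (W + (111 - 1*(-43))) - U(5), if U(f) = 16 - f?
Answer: 39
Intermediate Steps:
(W + (111 - 1*(-43))) - U(5) = (-104 + (111 - 1*(-43))) - (16 - 1*5) = (-104 + (111 + 43)) - (16 - 5) = (-104 + 154) - 1*11 = 50 - 11 = 39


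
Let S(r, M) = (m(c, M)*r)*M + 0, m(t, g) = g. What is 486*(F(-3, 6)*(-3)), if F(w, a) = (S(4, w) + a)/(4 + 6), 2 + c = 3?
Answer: -30618/5 ≈ -6123.6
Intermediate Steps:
c = 1 (c = -2 + 3 = 1)
S(r, M) = r*M**2 (S(r, M) = (M*r)*M + 0 = r*M**2 + 0 = r*M**2)
F(w, a) = a/10 + 2*w**2/5 (F(w, a) = (4*w**2 + a)/(4 + 6) = (a + 4*w**2)/10 = (a + 4*w**2)*(1/10) = a/10 + 2*w**2/5)
486*(F(-3, 6)*(-3)) = 486*(((1/10)*6 + (2/5)*(-3)**2)*(-3)) = 486*((3/5 + (2/5)*9)*(-3)) = 486*((3/5 + 18/5)*(-3)) = 486*((21/5)*(-3)) = 486*(-63/5) = -30618/5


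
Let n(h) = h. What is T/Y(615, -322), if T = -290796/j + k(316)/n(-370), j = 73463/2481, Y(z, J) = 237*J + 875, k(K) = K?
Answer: 133482609214/1025265422545 ≈ 0.13019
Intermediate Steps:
Y(z, J) = 875 + 237*J
j = 73463/2481 (j = 73463*(1/2481) = 73463/2481 ≈ 29.610)
T = -133482609214/13590655 (T = -290796/73463/2481 + 316/(-370) = -290796*2481/73463 + 316*(-1/370) = -721464876/73463 - 158/185 = -133482609214/13590655 ≈ -9821.6)
T/Y(615, -322) = -133482609214/(13590655*(875 + 237*(-322))) = -133482609214/(13590655*(875 - 76314)) = -133482609214/13590655/(-75439) = -133482609214/13590655*(-1/75439) = 133482609214/1025265422545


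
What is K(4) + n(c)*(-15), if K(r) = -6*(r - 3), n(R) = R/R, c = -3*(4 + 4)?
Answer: -21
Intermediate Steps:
c = -24 (c = -3*8 = -24)
n(R) = 1
K(r) = 18 - 6*r (K(r) = -6*(-3 + r) = 18 - 6*r)
K(4) + n(c)*(-15) = (18 - 6*4) + 1*(-15) = (18 - 24) - 15 = -6 - 15 = -21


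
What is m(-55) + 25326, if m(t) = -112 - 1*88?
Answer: 25126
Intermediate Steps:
m(t) = -200 (m(t) = -112 - 88 = -200)
m(-55) + 25326 = -200 + 25326 = 25126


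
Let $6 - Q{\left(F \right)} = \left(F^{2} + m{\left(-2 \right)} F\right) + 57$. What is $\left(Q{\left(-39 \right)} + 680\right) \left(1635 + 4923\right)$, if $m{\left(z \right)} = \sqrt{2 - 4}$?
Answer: $-5849736 + 255762 i \sqrt{2} \approx -5.8497 \cdot 10^{6} + 3.617 \cdot 10^{5} i$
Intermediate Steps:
$m{\left(z \right)} = i \sqrt{2}$ ($m{\left(z \right)} = \sqrt{-2} = i \sqrt{2}$)
$Q{\left(F \right)} = -51 - F^{2} - i F \sqrt{2}$ ($Q{\left(F \right)} = 6 - \left(\left(F^{2} + i \sqrt{2} F\right) + 57\right) = 6 - \left(\left(F^{2} + i F \sqrt{2}\right) + 57\right) = 6 - \left(57 + F^{2} + i F \sqrt{2}\right) = -51 - F^{2} - i F \sqrt{2}$)
$\left(Q{\left(-39 \right)} + 680\right) \left(1635 + 4923\right) = \left(\left(-51 - \left(-39\right)^{2} - i \left(-39\right) \sqrt{2}\right) + 680\right) \left(1635 + 4923\right) = \left(\left(-51 - 1521 + 39 i \sqrt{2}\right) + 680\right) 6558 = \left(\left(-1572 + 39 i \sqrt{2}\right) + 680\right) 6558 = \left(-892 + 39 i \sqrt{2}\right) 6558 = -5849736 + 255762 i \sqrt{2}$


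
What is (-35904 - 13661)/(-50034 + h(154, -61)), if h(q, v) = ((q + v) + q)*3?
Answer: 49565/49293 ≈ 1.0055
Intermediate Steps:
h(q, v) = 3*v + 6*q (h(q, v) = (v + 2*q)*3 = 3*v + 6*q)
(-35904 - 13661)/(-50034 + h(154, -61)) = (-35904 - 13661)/(-50034 + (3*(-61) + 6*154)) = -49565/(-50034 + (-183 + 924)) = -49565/(-50034 + 741) = -49565/(-49293) = -49565*(-1/49293) = 49565/49293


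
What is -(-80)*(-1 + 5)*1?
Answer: 320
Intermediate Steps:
-(-80)*(-1 + 5)*1 = -(-80)*4*1 = -16*(-20)*1 = 320*1 = 320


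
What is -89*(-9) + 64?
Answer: 865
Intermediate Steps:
-89*(-9) + 64 = 801 + 64 = 865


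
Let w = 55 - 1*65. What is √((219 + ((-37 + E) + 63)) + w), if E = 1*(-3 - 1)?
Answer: √231 ≈ 15.199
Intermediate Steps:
E = -4 (E = 1*(-4) = -4)
w = -10 (w = 55 - 65 = -10)
√((219 + ((-37 + E) + 63)) + w) = √((219 + ((-37 - 4) + 63)) - 10) = √((219 + (-41 + 63)) - 10) = √((219 + 22) - 10) = √(241 - 10) = √231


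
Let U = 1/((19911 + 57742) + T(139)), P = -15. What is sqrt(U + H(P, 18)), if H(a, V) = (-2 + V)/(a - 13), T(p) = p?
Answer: I*sqrt(10590053474)/136136 ≈ 0.75592*I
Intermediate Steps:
H(a, V) = (-2 + V)/(-13 + a)
U = 1/77792 (U = 1/((19911 + 57742) + 139) = 1/(77653 + 139) = 1/77792 ≈ 1.2855e-5)
sqrt(U + H(P, 18)) = sqrt(1/77792 + (-2 + 18)/(-13 - 15)) = sqrt(1/77792 + 16/(-28)) = sqrt(1/77792 - 1/28*16) = sqrt(1/77792 - 4/7) = sqrt(-311161/544544) = I*sqrt(10590053474)/136136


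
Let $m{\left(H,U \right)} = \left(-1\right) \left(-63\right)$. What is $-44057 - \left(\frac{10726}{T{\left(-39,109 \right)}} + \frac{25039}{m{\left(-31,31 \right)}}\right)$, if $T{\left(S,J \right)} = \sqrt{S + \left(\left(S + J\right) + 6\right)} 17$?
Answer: $- \frac{400090}{9} - \frac{10726 \sqrt{37}}{629} \approx -44558.0$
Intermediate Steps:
$m{\left(H,U \right)} = 63$
$T{\left(S,J \right)} = 17 \sqrt{6 + J + 2 S}$ ($T{\left(S,J \right)} = \sqrt{S + \left(\left(J + S\right) + 6\right)} 17 = \sqrt{S + \left(6 + J + S\right)} 17 = \sqrt{6 + J + 2 S} 17 = 17 \sqrt{6 + J + 2 S}$)
$-44057 - \left(\frac{10726}{T{\left(-39,109 \right)}} + \frac{25039}{m{\left(-31,31 \right)}}\right) = -44057 - \left(\frac{10726}{17 \sqrt{6 + 109 + 2 \left(-39\right)}} + \frac{25039}{63}\right) = -44057 - \left(\frac{10726}{17 \sqrt{6 + 109 - 78}} + 25039 \cdot \frac{1}{63}\right) = -44057 - \left(\frac{10726}{17 \sqrt{37}} + \frac{3577}{9}\right) = -44057 - \left(10726 \frac{\sqrt{37}}{629} + \frac{3577}{9}\right) = -44057 - \left(\frac{10726 \sqrt{37}}{629} + \frac{3577}{9}\right) = -44057 - \left(\frac{3577}{9} + \frac{10726 \sqrt{37}}{629}\right) = - \frac{400090}{9} - \frac{10726 \sqrt{37}}{629}$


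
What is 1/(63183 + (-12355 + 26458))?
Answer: 1/77286 ≈ 1.2939e-5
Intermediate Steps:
1/(63183 + (-12355 + 26458)) = 1/(63183 + 14103) = 1/77286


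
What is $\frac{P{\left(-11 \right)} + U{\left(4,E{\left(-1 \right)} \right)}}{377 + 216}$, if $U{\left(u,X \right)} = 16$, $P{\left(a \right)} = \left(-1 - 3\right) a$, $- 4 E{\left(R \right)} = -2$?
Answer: $\frac{60}{593} \approx 0.10118$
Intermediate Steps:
$E{\left(R \right)} = \frac{1}{2}$ ($E{\left(R \right)} = \left(- \frac{1}{4}\right) \left(-2\right) = \frac{1}{2}$)
$P{\left(a \right)} = - 4 a$
$\frac{P{\left(-11 \right)} + U{\left(4,E{\left(-1 \right)} \right)}}{377 + 216} = \frac{\left(-4\right) \left(-11\right) + 16}{377 + 216} = \frac{44 + 16}{593} = 60 \cdot \frac{1}{593} = \frac{60}{593}$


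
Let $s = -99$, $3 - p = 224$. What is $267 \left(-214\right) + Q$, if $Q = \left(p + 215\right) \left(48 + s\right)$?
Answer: $-56832$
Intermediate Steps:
$p = -221$ ($p = 3 - 224 = -221$)
$Q = 306$ ($Q = \left(-221 + 215\right) \left(48 - 99\right) = \left(-6\right) \left(-51\right) = 306$)
$267 \left(-214\right) + Q = 267 \left(-214\right) + 306 = -57138 + 306 = -56832$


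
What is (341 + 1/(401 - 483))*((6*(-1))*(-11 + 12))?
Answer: -83883/41 ≈ -2045.9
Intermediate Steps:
(341 + 1/(401 - 483))*((6*(-1))*(-11 + 12)) = (341 + 1/(-82))*(-6*1) = (341 - 1/82)*(-6) = (27961/82)*(-6) = -83883/41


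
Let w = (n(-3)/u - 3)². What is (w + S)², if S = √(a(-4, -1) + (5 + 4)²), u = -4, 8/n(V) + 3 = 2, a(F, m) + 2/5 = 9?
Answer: 453/5 + 16*√35/5 ≈ 109.53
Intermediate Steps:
a(F, m) = 43/5 (a(F, m) = -⅖ + 9 = 43/5)
n(V) = -8 (n(V) = 8/(-3 + 2) = 8/(-1) = 8*(-1) = -8)
S = 8*√35/5 (S = √(43/5 + (5 + 4)²) = √(43/5 + 9²) = √(43/5 + 81) = √(448/5) = 8*√35/5 ≈ 9.4657)
w = 1 (w = (-8/(-4) - 3)² = (-8*(-¼) - 3)² = (2 - 3)² = (-1)² = 1)
(w + S)² = (1 + 8*√35/5)²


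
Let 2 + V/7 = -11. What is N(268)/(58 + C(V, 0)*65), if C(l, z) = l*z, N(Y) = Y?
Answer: 134/29 ≈ 4.6207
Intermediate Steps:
V = -91 (V = -14 + 7*(-11) = -14 - 77 = -91)
N(268)/(58 + C(V, 0)*65) = 268/(58 - 91*0*65) = 268/(58 + 0*65) = 268/(58 + 0) = 268/58 = 268*(1/58) = 134/29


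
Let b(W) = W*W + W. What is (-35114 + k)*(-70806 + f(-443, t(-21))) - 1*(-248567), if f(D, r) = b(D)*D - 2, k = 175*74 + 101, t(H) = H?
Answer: 1915352511125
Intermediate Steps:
b(W) = W + W**2 (b(W) = W**2 + W = W + W**2)
k = 13051 (k = 12950 + 101 = 13051)
f(D, r) = -2 + D**2*(1 + D) (f(D, r) = (D*(1 + D))*D - 2 = D**2*(1 + D) - 2 = -2 + D**2*(1 + D))
(-35114 + k)*(-70806 + f(-443, t(-21))) - 1*(-248567) = (-35114 + 13051)*(-70806 + (-2 + (-443)**2*(1 - 443))) - 1*(-248567) = -22063*(-70806 + (-2 + 196249*(-442))) + 248567 = -22063*(-70806 + (-2 - 86742058)) + 248567 = -22063*(-70806 - 86742060) + 248567 = -22063*(-86812866) + 248567 = 1915352262558 + 248567 = 1915352511125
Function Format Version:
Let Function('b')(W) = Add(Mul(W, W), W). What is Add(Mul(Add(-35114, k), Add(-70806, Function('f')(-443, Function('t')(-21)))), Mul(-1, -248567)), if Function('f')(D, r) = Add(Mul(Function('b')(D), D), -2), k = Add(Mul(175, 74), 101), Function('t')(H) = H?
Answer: 1915352511125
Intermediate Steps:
Function('b')(W) = Add(W, Pow(W, 2)) (Function('b')(W) = Add(Pow(W, 2), W) = Add(W, Pow(W, 2)))
k = 13051 (k = Add(12950, 101) = 13051)
Function('f')(D, r) = Add(-2, Mul(Pow(D, 2), Add(1, D))) (Function('f')(D, r) = Add(Mul(Mul(D, Add(1, D)), D), -2) = Add(Mul(Pow(D, 2), Add(1, D)), -2) = Add(-2, Mul(Pow(D, 2), Add(1, D))))
Add(Mul(Add(-35114, k), Add(-70806, Function('f')(-443, Function('t')(-21)))), Mul(-1, -248567)) = Add(Mul(Add(-35114, 13051), Add(-70806, Add(-2, Mul(Pow(-443, 2), Add(1, -443))))), Mul(-1, -248567)) = Add(Mul(-22063, Add(-70806, Add(-2, Mul(196249, -442)))), 248567) = Add(Mul(-22063, Add(-70806, Add(-2, -86742058))), 248567) = Add(Mul(-22063, Add(-70806, -86742060)), 248567) = Add(Mul(-22063, -86812866), 248567) = Add(1915352262558, 248567) = 1915352511125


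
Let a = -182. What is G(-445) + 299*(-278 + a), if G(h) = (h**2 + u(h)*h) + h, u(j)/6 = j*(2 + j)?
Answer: -526290410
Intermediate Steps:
u(j) = 6*j*(2 + j) (u(j) = 6*(j*(2 + j)) = 6*j*(2 + j))
G(h) = h + h**2 + 6*h**2*(2 + h) (G(h) = (h**2 + (6*h*(2 + h))*h) + h = (h**2 + 6*h**2*(2 + h)) + h = h + h**2 + 6*h**2*(2 + h))
G(-445) + 299*(-278 + a) = -445*(1 - 445 + 6*(-445)*(2 - 445)) + 299*(-278 - 182) = -445*(1 - 445 + 6*(-445)*(-443)) + 299*(-460) = -445*(1 - 445 + 1182810) - 137540 = -445*1182366 - 137540 = -526152870 - 137540 = -526290410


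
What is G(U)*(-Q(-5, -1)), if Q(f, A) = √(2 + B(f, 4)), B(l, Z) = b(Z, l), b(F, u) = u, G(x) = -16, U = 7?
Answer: 16*I*√3 ≈ 27.713*I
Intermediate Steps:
B(l, Z) = l
Q(f, A) = √(2 + f)
G(U)*(-Q(-5, -1)) = -(-16)*√(2 - 5) = -(-16)*√(-3) = -(-16)*I*√3 = 16*I*√3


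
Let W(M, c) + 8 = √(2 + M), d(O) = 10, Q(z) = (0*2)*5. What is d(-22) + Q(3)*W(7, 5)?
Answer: 10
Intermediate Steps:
Q(z) = 0 (Q(z) = 0*5 = 0)
W(M, c) = -8 + √(2 + M)
d(-22) + Q(3)*W(7, 5) = 10 + 0*(-8 + √(2 + 7)) = 10 + 0*(-8 + √9) = 10 + 0*(-8 + 3) = 10 + 0*(-5) = 10 + 0 = 10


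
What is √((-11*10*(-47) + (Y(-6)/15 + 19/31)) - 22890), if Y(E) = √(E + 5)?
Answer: √(-3831374475 + 14415*I)/465 ≈ 0.00025041 + 133.11*I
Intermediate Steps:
Y(E) = √(5 + E)
√((-11*10*(-47) + (Y(-6)/15 + 19/31)) - 22890) = √((-11*10*(-47) + (√(5 - 6)/15 + 19/31)) - 22890) = √((-110*(-47) + (√(-1)*(1/15) + 19*(1/31))) - 22890) = √((5170 + (I*(1/15) + 19/31)) - 22890) = √((5170 + (I/15 + 19/31)) - 22890) = √((5170 + (19/31 + I/15)) - 22890) = √((160289/31 + I/15) - 22890) = √(-549301/31 + I/15)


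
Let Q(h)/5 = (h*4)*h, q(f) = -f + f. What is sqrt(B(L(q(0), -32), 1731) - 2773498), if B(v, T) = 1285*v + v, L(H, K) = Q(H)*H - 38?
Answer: I*sqrt(2822366) ≈ 1680.0*I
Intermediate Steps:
q(f) = 0
Q(h) = 20*h**2 (Q(h) = 5*((h*4)*h) = 5*((4*h)*h) = 5*(4*h**2) = 20*h**2)
L(H, K) = -38 + 20*H**3 (L(H, K) = (20*H**2)*H - 38 = 20*H**3 - 38 = -38 + 20*H**3)
B(v, T) = 1286*v
sqrt(B(L(q(0), -32), 1731) - 2773498) = sqrt(1286*(-38 + 20*0**3) - 2773498) = sqrt(1286*(-38 + 20*0) - 2773498) = sqrt(1286*(-38 + 0) - 2773498) = sqrt(1286*(-38) - 2773498) = sqrt(-48868 - 2773498) = sqrt(-2822366) = I*sqrt(2822366)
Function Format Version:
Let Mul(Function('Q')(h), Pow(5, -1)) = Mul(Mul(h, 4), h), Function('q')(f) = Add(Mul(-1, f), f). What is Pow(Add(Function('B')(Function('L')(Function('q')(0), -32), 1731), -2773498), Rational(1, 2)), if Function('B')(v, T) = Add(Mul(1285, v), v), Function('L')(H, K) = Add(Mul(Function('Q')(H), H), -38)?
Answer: Mul(I, Pow(2822366, Rational(1, 2))) ≈ Mul(1680.0, I)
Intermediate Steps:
Function('q')(f) = 0
Function('Q')(h) = Mul(20, Pow(h, 2)) (Function('Q')(h) = Mul(5, Mul(Mul(h, 4), h)) = Mul(5, Mul(Mul(4, h), h)) = Mul(5, Mul(4, Pow(h, 2))) = Mul(20, Pow(h, 2)))
Function('L')(H, K) = Add(-38, Mul(20, Pow(H, 3))) (Function('L')(H, K) = Add(Mul(Mul(20, Pow(H, 2)), H), -38) = Add(Mul(20, Pow(H, 3)), -38) = Add(-38, Mul(20, Pow(H, 3))))
Function('B')(v, T) = Mul(1286, v)
Pow(Add(Function('B')(Function('L')(Function('q')(0), -32), 1731), -2773498), Rational(1, 2)) = Pow(Add(Mul(1286, Add(-38, Mul(20, Pow(0, 3)))), -2773498), Rational(1, 2)) = Pow(Add(Mul(1286, Add(-38, Mul(20, 0))), -2773498), Rational(1, 2)) = Pow(Add(Mul(1286, Add(-38, 0)), -2773498), Rational(1, 2)) = Pow(Add(Mul(1286, -38), -2773498), Rational(1, 2)) = Pow(Add(-48868, -2773498), Rational(1, 2)) = Pow(-2822366, Rational(1, 2)) = Mul(I, Pow(2822366, Rational(1, 2)))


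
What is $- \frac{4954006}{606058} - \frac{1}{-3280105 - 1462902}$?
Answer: $- \frac{11748442264992}{1437268668203} \approx -8.1741$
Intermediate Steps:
$- \frac{4954006}{606058} - \frac{1}{-3280105 - 1462902} = \left(-4954006\right) \frac{1}{606058} - \frac{1}{-4743007} = - \frac{2477003}{303029} - - \frac{1}{4743007} = - \frac{2477003}{303029} + \frac{1}{4743007} = - \frac{11748442264992}{1437268668203}$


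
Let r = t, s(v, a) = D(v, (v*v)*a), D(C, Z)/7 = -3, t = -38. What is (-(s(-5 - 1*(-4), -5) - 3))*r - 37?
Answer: -949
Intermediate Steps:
D(C, Z) = -21 (D(C, Z) = 7*(-3) = -21)
s(v, a) = -21
r = -38
(-(s(-5 - 1*(-4), -5) - 3))*r - 37 = -(-21 - 3)*(-38) - 37 = -1*(-24)*(-38) - 37 = 24*(-38) - 37 = -912 - 37 = -949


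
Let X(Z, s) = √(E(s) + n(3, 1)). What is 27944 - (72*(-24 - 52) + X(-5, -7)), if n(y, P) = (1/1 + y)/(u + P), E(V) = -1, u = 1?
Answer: 33415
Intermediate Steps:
n(y, P) = (1 + y)/(1 + P) (n(y, P) = (1/1 + y)/(1 + P) = (1 + y)/(1 + P))
X(Z, s) = 1 (X(Z, s) = √(-1 + (1 + 3)/(1 + 1)) = √(-1 + 4/2) = √(-1 + (½)*4) = √(-1 + 2) = √1 = 1)
27944 - (72*(-24 - 52) + X(-5, -7)) = 27944 - (72*(-24 - 52) + 1) = 27944 - (72*(-76) + 1) = 27944 - (-5472 + 1) = 27944 - 1*(-5471) = 27944 + 5471 = 33415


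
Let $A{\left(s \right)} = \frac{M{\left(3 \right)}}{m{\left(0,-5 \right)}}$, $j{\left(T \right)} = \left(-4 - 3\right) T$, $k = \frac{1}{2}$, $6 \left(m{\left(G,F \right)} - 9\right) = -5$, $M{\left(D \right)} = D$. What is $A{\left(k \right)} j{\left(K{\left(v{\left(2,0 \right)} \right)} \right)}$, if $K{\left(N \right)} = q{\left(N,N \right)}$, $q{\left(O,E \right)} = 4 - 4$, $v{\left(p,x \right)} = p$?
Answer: $0$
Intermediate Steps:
$m{\left(G,F \right)} = \frac{49}{6}$ ($m{\left(G,F \right)} = 9 + \frac{1}{6} \left(-5\right) = 9 - \frac{5}{6} = \frac{49}{6}$)
$k = \frac{1}{2} \approx 0.5$
$q{\left(O,E \right)} = 0$
$K{\left(N \right)} = 0$
$j{\left(T \right)} = - 7 T$
$A{\left(s \right)} = \frac{18}{49}$ ($A{\left(s \right)} = \frac{3}{\frac{49}{6}} = 3 \cdot \frac{6}{49} = \frac{18}{49}$)
$A{\left(k \right)} j{\left(K{\left(v{\left(2,0 \right)} \right)} \right)} = \frac{18 \left(\left(-7\right) 0\right)}{49} = \frac{18}{49} \cdot 0 = 0$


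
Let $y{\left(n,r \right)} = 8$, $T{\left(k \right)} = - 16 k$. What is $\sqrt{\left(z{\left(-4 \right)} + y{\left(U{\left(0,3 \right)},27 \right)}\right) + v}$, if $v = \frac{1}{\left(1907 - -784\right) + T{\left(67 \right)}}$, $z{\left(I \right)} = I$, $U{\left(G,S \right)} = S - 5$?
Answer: $\frac{\sqrt{10486263}}{1619} \approx 2.0002$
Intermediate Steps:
$U{\left(G,S \right)} = -5 + S$
$v = \frac{1}{1619}$ ($v = \frac{1}{\left(1907 - -784\right) - 1072} = \frac{1}{\left(1907 + 784\right) - 1072} = \frac{1}{2691 - 1072} = \frac{1}{1619} \approx 0.00061767$)
$\sqrt{\left(z{\left(-4 \right)} + y{\left(U{\left(0,3 \right)},27 \right)}\right) + v} = \sqrt{\left(-4 + 8\right) + \frac{1}{1619}} = \sqrt{4 + \frac{1}{1619}} = \sqrt{\frac{6477}{1619}} = \frac{\sqrt{10486263}}{1619}$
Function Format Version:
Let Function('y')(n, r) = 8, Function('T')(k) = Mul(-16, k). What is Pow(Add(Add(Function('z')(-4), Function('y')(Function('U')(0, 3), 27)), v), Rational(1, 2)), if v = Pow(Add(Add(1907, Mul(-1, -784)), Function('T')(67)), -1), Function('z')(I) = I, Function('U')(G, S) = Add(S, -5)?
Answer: Mul(Rational(1, 1619), Pow(10486263, Rational(1, 2))) ≈ 2.0002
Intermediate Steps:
Function('U')(G, S) = Add(-5, S)
v = Rational(1, 1619) (v = Pow(Add(Add(1907, Mul(-1, -784)), Mul(-16, 67)), -1) = Pow(Add(Add(1907, 784), -1072), -1) = Pow(Add(2691, -1072), -1) = Pow(1619, -1) = Rational(1, 1619) ≈ 0.00061767)
Pow(Add(Add(Function('z')(-4), Function('y')(Function('U')(0, 3), 27)), v), Rational(1, 2)) = Pow(Add(Add(-4, 8), Rational(1, 1619)), Rational(1, 2)) = Pow(Add(4, Rational(1, 1619)), Rational(1, 2)) = Pow(Rational(6477, 1619), Rational(1, 2)) = Mul(Rational(1, 1619), Pow(10486263, Rational(1, 2)))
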